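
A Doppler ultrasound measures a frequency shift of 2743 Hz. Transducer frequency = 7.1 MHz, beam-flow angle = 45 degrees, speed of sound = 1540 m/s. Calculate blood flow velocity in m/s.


v = fd * c / (2 * f0 * cos(theta))
v = 2743 * 1540 / (2 * 7.1000e+06 * cos(45))
v = 0.4207 m/s


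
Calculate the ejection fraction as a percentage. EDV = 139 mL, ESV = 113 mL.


SV = EDV - ESV = 139 - 113 = 26 mL
EF = SV/EDV * 100 = 26/139 * 100
EF = 18.71%


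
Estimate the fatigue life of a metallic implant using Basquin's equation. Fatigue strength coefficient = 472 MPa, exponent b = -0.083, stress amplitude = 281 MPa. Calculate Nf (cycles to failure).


sigma_a = sigma_f' * (2Nf)^b
2Nf = (sigma_a/sigma_f')^(1/b)
2Nf = (281/472)^(1/-0.083)
2Nf = 517.22901
Nf = 258.6


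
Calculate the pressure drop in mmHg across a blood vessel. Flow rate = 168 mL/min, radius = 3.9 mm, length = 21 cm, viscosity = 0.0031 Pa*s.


dP = 8*mu*L*Q / (pi*r^4)
Q = 168 mL/min = 2.8e-06 m^3/s
dP = 20.0641 Pa = 20.0641 / 133.322 mmHg = 0.1505 mmHg


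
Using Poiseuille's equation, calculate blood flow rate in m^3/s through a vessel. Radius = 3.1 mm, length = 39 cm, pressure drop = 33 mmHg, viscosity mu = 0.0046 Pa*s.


Q = pi*r^4*dP / (8*mu*L)
r = 0.0031 m, L = 0.39 m
dP = 33 mmHg = 4399.626 Pa
Q = 8.8941e-05 m^3/s


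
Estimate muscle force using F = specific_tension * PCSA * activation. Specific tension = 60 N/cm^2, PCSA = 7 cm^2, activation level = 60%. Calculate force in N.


F = sigma * PCSA * activation
F = 60 * 7 * 0.6
F = 252 N


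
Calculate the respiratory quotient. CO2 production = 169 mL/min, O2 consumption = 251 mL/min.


RQ = VCO2 / VO2
RQ = 169 / 251
RQ = 0.6733


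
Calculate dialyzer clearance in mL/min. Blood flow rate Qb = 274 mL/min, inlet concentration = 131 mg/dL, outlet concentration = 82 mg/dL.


K = Qb * (Cb_in - Cb_out) / Cb_in
K = 274 * (131 - 82) / 131
K = 102.5 mL/min


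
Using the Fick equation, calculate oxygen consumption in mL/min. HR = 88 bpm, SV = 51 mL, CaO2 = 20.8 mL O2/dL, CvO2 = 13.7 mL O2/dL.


CO = HR*SV = 88*51/1000 = 4.488 L/min
a-v O2 diff = 20.8 - 13.7 = 7.1 mL/dL
VO2 = CO * (CaO2-CvO2) * 10 dL/L
VO2 = 4.488 * 7.1 * 10
VO2 = 318.6 mL/min


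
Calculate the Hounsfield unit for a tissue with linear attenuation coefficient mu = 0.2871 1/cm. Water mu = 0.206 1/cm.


HU = ((mu_tissue - mu_water) / mu_water) * 1000
HU = ((0.2871 - 0.206) / 0.206) * 1000
HU = 393.7


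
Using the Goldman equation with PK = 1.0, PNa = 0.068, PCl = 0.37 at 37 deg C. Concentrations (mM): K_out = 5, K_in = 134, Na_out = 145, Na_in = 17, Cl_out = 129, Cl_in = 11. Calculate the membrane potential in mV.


Vm = (RT/F)*ln((PK*Ko + PNa*Nao + PCl*Cli)/(PK*Ki + PNa*Nai + PCl*Clo))
Numer = 18.93, Denom = 182.886
Vm = -60.62 mV


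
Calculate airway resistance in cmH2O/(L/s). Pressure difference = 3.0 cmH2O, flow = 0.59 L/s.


R = dP / flow
R = 3.0 / 0.59
R = 5.085 cmH2O/(L/s)


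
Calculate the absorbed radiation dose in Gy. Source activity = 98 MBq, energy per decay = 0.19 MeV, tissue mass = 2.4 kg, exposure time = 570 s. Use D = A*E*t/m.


A = 98 MBq = 9.8000e+07 Bq
E = 0.19 MeV = 3.0438e-14 J
D = A*E*t/m = 9.8000e+07*3.0438e-14*570/2.4
D = 7.0844e-04 Gy


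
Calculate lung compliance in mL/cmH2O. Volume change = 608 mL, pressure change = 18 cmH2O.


C = dV / dP
C = 608 / 18
C = 33.78 mL/cmH2O


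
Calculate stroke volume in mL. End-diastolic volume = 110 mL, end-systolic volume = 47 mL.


SV = EDV - ESV
SV = 110 - 47
SV = 63 mL


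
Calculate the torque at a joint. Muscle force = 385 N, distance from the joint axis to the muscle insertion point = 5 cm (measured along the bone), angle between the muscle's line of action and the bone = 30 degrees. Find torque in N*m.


Torque = F * d * sin(theta)   (moment arm = d*sin(theta))
d = 5 cm = 0.05 m
Torque = 385 * 0.05 * sin(30)
Torque = 9.625 N*m


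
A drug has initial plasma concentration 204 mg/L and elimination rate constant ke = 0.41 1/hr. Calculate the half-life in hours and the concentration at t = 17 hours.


t_half = ln(2) / ke = 0.693147 / 0.41 = 1.691 hr
C(t) = C0 * exp(-ke*t) = 204 * exp(-0.41*17)
C(17) = 0.1917 mg/L


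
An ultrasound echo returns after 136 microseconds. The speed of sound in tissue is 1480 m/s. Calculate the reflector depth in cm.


depth = c * t / 2
t = 136 us = 1.3600e-04 s
depth = 1480 * 1.3600e-04 / 2
depth = 0.10064 m = 10.064 cm


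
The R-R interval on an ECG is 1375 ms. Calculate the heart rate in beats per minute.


HR = 60 / RR_interval(s)
RR = 1375 ms = 1.375 s
HR = 60 / 1.375 = 43.64 bpm


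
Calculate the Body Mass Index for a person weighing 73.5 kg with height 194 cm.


BMI = weight / height^2
height = 194 cm = 1.94 m
BMI = 73.5 / 1.94^2
BMI = 19.53 kg/m^2


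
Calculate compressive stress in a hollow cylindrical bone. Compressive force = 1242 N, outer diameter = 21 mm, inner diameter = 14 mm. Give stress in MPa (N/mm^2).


A = pi*(r_o^2 - r_i^2)
r_o = 10.5 mm, r_i = 7 mm
A = 192.423 mm^2
sigma = F/A = 1242 / 192.423
sigma = 6.455 MPa


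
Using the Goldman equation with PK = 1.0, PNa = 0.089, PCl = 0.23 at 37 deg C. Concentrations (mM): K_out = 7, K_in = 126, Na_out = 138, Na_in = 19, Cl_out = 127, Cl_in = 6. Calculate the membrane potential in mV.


Vm = (RT/F)*ln((PK*Ko + PNa*Nao + PCl*Cli)/(PK*Ki + PNa*Nai + PCl*Clo))
Numer = 20.662, Denom = 156.901
Vm = -54.18 mV


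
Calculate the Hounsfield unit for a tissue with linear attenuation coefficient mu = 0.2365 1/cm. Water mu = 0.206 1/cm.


HU = ((mu_tissue - mu_water) / mu_water) * 1000
HU = ((0.2365 - 0.206) / 0.206) * 1000
HU = 148.1


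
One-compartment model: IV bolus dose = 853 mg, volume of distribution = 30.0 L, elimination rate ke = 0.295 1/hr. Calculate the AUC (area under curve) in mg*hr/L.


C0 = Dose/Vd = 853/30.0 = 28.4333 mg/L
AUC = C0/ke = 28.4333/0.295
AUC = 96.38 mg*hr/L


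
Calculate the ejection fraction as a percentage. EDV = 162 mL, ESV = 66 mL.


SV = EDV - ESV = 162 - 66 = 96 mL
EF = SV/EDV * 100 = 96/162 * 100
EF = 59.26%


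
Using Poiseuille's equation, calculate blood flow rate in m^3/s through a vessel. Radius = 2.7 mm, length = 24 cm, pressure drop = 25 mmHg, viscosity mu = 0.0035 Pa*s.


Q = pi*r^4*dP / (8*mu*L)
r = 0.0027 m, L = 0.24 m
dP = 25 mmHg = 3333.05 Pa
Q = 8.2809e-05 m^3/s


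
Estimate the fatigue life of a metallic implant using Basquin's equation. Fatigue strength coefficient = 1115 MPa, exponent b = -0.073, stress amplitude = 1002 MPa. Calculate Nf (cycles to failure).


sigma_a = sigma_f' * (2Nf)^b
2Nf = (sigma_a/sigma_f')^(1/b)
2Nf = (1002/1115)^(1/-0.073)
2Nf = 4.3222942
Nf = 2.161


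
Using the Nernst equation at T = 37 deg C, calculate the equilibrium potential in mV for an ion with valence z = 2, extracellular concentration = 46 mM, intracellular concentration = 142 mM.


E = (RT/(zF)) * ln(C_out/C_in)
T = 37 + 273.15 = 310.15 K
E = (8.314 * 310.15 / (2 * 96485)) * ln(46/142)
E = -15.06 mV


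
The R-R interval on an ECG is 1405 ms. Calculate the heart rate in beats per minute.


HR = 60 / RR_interval(s)
RR = 1405 ms = 1.405 s
HR = 60 / 1.405 = 42.7 bpm


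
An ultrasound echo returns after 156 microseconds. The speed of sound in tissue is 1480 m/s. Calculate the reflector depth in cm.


depth = c * t / 2
t = 156 us = 1.5600e-04 s
depth = 1480 * 1.5600e-04 / 2
depth = 0.11544 m = 11.544 cm


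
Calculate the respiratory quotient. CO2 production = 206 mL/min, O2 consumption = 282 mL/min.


RQ = VCO2 / VO2
RQ = 206 / 282
RQ = 0.7305


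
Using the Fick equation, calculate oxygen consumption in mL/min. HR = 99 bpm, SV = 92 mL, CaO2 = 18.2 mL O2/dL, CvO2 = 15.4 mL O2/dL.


CO = HR*SV = 99*92/1000 = 9.108 L/min
a-v O2 diff = 18.2 - 15.4 = 2.8 mL/dL
VO2 = CO * (CaO2-CvO2) * 10 dL/L
VO2 = 9.108 * 2.8 * 10
VO2 = 255 mL/min


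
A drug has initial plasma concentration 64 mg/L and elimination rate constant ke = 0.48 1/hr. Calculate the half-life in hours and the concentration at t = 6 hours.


t_half = ln(2) / ke = 0.693147 / 0.48 = 1.444 hr
C(t) = C0 * exp(-ke*t) = 64 * exp(-0.48*6)
C(6) = 3.593 mg/L


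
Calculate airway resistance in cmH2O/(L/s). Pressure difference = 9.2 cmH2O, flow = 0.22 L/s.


R = dP / flow
R = 9.2 / 0.22
R = 41.82 cmH2O/(L/s)


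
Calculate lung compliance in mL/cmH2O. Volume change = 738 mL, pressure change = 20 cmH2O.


C = dV / dP
C = 738 / 20
C = 36.9 mL/cmH2O


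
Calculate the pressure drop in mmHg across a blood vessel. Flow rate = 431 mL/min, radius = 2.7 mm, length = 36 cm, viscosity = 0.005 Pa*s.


dP = 8*mu*L*Q / (pi*r^4)
Q = 431 mL/min = 7.18333e-06 m^3/s
dP = 619.56 Pa = 619.56 / 133.322 mmHg = 4.647 mmHg


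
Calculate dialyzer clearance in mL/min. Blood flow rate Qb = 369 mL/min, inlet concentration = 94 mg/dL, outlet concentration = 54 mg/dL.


K = Qb * (Cb_in - Cb_out) / Cb_in
K = 369 * (94 - 54) / 94
K = 157 mL/min


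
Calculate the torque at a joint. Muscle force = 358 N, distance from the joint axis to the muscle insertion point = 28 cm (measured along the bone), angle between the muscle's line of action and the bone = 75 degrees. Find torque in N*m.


Torque = F * d * sin(theta)   (moment arm = d*sin(theta))
d = 28 cm = 0.28 m
Torque = 358 * 0.28 * sin(75)
Torque = 96.82 N*m


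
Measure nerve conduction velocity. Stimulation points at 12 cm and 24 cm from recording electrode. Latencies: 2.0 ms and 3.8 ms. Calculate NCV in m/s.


Distance = (24 - 12) / 100 = 0.12 m
dt = (3.8 - 2.0) / 1000 = 0.0018 s
NCV = dist / dt = 66.67 m/s


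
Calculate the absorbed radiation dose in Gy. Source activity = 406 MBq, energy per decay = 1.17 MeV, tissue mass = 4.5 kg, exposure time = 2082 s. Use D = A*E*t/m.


A = 406 MBq = 4.0600e+08 Bq
E = 1.17 MeV = 1.87434e-13 J
D = A*E*t/m = 4.0600e+08*1.87434e-13*2082/4.5
D = 0.03521 Gy


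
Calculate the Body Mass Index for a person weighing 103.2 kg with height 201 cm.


BMI = weight / height^2
height = 201 cm = 2.01 m
BMI = 103.2 / 2.01^2
BMI = 25.54 kg/m^2


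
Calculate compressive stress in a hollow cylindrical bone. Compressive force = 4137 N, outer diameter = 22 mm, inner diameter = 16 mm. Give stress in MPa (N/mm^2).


A = pi*(r_o^2 - r_i^2)
r_o = 11 mm, r_i = 8 mm
A = 179.071 mm^2
sigma = F/A = 4137 / 179.071
sigma = 23.1 MPa


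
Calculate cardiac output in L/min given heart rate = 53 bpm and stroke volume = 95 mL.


CO = HR * SV
CO = 53 * 95 / 1000
CO = 5.035 L/min


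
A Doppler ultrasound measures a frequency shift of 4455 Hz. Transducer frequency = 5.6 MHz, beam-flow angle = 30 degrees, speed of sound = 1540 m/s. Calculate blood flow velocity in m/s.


v = fd * c / (2 * f0 * cos(theta))
v = 4455 * 1540 / (2 * 5.6000e+06 * cos(30))
v = 0.7073 m/s


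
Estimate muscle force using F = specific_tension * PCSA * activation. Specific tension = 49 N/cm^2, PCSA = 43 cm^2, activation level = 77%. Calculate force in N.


F = sigma * PCSA * activation
F = 49 * 43 * 0.77
F = 1622 N


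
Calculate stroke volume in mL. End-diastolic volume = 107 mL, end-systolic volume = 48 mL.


SV = EDV - ESV
SV = 107 - 48
SV = 59 mL


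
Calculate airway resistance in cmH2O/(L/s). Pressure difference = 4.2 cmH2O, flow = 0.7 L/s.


R = dP / flow
R = 4.2 / 0.7
R = 6 cmH2O/(L/s)


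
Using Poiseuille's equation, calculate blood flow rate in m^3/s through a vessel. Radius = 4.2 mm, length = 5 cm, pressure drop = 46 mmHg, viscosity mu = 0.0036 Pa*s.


Q = pi*r^4*dP / (8*mu*L)
r = 0.0042 m, L = 0.05 m
dP = 46 mmHg = 6132.812 Pa
Q = 0.004163 m^3/s


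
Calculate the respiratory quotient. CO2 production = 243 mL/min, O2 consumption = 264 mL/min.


RQ = VCO2 / VO2
RQ = 243 / 264
RQ = 0.9205


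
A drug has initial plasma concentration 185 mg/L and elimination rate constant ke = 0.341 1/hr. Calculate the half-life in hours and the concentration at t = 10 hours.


t_half = ln(2) / ke = 0.693147 / 0.341 = 2.033 hr
C(t) = C0 * exp(-ke*t) = 185 * exp(-0.341*10)
C(10) = 6.113 mg/L


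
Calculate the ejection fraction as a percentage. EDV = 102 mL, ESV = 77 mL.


SV = EDV - ESV = 102 - 77 = 25 mL
EF = SV/EDV * 100 = 25/102 * 100
EF = 24.51%


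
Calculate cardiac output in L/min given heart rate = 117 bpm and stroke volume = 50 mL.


CO = HR * SV
CO = 117 * 50 / 1000
CO = 5.85 L/min


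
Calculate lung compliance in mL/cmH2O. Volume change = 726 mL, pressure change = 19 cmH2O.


C = dV / dP
C = 726 / 19
C = 38.21 mL/cmH2O


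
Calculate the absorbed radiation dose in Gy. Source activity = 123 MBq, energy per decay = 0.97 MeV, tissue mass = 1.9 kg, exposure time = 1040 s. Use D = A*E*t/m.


A = 123 MBq = 1.2300e+08 Bq
E = 0.97 MeV = 1.55394e-13 J
D = A*E*t/m = 1.2300e+08*1.55394e-13*1040/1.9
D = 0.01046 Gy


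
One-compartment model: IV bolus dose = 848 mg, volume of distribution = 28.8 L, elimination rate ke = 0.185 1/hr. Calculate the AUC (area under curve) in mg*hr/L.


C0 = Dose/Vd = 848/28.8 = 29.4444 mg/L
AUC = C0/ke = 29.4444/0.185
AUC = 159.2 mg*hr/L


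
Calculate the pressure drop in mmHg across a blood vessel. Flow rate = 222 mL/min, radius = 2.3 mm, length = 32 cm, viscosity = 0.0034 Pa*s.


dP = 8*mu*L*Q / (pi*r^4)
Q = 222 mL/min = 3.7e-06 m^3/s
dP = 366.319 Pa = 366.319 / 133.322 mmHg = 2.748 mmHg


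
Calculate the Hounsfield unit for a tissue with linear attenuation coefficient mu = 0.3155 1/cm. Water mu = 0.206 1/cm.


HU = ((mu_tissue - mu_water) / mu_water) * 1000
HU = ((0.3155 - 0.206) / 0.206) * 1000
HU = 531.6


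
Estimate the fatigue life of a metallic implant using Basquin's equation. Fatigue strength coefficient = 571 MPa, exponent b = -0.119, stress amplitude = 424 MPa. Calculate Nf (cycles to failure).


sigma_a = sigma_f' * (2Nf)^b
2Nf = (sigma_a/sigma_f')^(1/b)
2Nf = (424/571)^(1/-0.119)
2Nf = 12.19845
Nf = 6.099


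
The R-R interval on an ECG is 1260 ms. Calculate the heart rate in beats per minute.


HR = 60 / RR_interval(s)
RR = 1260 ms = 1.26 s
HR = 60 / 1.26 = 47.62 bpm


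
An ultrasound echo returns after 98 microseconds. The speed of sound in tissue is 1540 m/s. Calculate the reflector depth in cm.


depth = c * t / 2
t = 98 us = 9.8000e-05 s
depth = 1540 * 9.8000e-05 / 2
depth = 0.07546 m = 7.546 cm


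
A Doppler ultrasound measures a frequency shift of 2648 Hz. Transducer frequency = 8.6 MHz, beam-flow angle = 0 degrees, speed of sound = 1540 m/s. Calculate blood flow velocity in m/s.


v = fd * c / (2 * f0 * cos(theta))
v = 2648 * 1540 / (2 * 8.6000e+06 * cos(0))
v = 0.2371 m/s


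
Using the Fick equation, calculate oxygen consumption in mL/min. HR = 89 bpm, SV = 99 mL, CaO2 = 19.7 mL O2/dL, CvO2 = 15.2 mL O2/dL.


CO = HR*SV = 89*99/1000 = 8.811 L/min
a-v O2 diff = 19.7 - 15.2 = 4.5 mL/dL
VO2 = CO * (CaO2-CvO2) * 10 dL/L
VO2 = 8.811 * 4.5 * 10
VO2 = 396.5 mL/min


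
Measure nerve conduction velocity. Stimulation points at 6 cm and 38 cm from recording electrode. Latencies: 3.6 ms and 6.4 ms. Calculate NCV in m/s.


Distance = (38 - 6) / 100 = 0.32 m
dt = (6.4 - 3.6) / 1000 = 0.0028 s
NCV = dist / dt = 114.3 m/s


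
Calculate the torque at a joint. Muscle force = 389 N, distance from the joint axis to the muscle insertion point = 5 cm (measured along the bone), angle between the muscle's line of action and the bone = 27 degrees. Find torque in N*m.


Torque = F * d * sin(theta)   (moment arm = d*sin(theta))
d = 5 cm = 0.05 m
Torque = 389 * 0.05 * sin(27)
Torque = 8.83 N*m


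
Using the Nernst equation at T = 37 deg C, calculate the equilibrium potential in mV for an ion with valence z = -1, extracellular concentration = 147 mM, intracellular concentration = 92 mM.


E = (RT/(zF)) * ln(C_out/C_in)
T = 37 + 273.15 = 310.15 K
E = (8.314 * 310.15 / (-1 * 96485)) * ln(147/92)
E = -12.52 mV


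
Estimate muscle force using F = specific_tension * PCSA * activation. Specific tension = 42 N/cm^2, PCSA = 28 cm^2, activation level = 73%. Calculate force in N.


F = sigma * PCSA * activation
F = 42 * 28 * 0.73
F = 858.5 N


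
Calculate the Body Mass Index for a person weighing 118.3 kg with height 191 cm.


BMI = weight / height^2
height = 191 cm = 1.91 m
BMI = 118.3 / 1.91^2
BMI = 32.43 kg/m^2


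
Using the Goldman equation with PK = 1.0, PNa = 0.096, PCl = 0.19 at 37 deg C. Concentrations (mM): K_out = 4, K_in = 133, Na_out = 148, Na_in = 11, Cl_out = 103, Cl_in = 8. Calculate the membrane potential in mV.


Vm = (RT/F)*ln((PK*Ko + PNa*Nao + PCl*Cli)/(PK*Ki + PNa*Nai + PCl*Clo))
Numer = 19.728, Denom = 153.626
Vm = -54.85 mV


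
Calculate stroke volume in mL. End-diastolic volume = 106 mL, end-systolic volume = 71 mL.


SV = EDV - ESV
SV = 106 - 71
SV = 35 mL


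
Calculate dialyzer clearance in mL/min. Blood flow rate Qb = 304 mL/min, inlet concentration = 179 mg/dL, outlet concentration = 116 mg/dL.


K = Qb * (Cb_in - Cb_out) / Cb_in
K = 304 * (179 - 116) / 179
K = 107 mL/min


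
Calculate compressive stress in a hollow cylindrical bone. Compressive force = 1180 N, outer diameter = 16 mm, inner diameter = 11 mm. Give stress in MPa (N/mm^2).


A = pi*(r_o^2 - r_i^2)
r_o = 8 mm, r_i = 5.5 mm
A = 106.029 mm^2
sigma = F/A = 1180 / 106.029
sigma = 11.13 MPa


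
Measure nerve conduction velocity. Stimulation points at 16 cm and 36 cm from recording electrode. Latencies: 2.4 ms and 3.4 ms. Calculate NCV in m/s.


Distance = (36 - 16) / 100 = 0.2 m
dt = (3.4 - 2.4) / 1000 = 0.001 s
NCV = dist / dt = 200 m/s


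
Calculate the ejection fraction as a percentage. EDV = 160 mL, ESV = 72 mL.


SV = EDV - ESV = 160 - 72 = 88 mL
EF = SV/EDV * 100 = 88/160 * 100
EF = 55%


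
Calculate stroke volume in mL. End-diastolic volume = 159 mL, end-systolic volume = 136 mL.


SV = EDV - ESV
SV = 159 - 136
SV = 23 mL


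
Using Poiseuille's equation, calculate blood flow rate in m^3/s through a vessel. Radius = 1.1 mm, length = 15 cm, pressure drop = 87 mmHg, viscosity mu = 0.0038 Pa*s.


Q = pi*r^4*dP / (8*mu*L)
r = 0.0011 m, L = 0.15 m
dP = 87 mmHg = 11599.014 Pa
Q = 1.1700e-05 m^3/s


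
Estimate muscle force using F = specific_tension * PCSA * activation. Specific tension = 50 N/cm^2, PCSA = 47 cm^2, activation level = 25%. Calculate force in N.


F = sigma * PCSA * activation
F = 50 * 47 * 0.25
F = 587.5 N


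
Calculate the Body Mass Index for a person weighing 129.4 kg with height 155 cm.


BMI = weight / height^2
height = 155 cm = 1.55 m
BMI = 129.4 / 1.55^2
BMI = 53.86 kg/m^2


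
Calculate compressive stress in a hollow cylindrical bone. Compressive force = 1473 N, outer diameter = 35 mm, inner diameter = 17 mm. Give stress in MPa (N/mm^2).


A = pi*(r_o^2 - r_i^2)
r_o = 17.5 mm, r_i = 8.5 mm
A = 735.133 mm^2
sigma = F/A = 1473 / 735.133
sigma = 2.004 MPa


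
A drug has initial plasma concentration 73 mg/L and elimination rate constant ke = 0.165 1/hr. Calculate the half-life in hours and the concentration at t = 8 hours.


t_half = ln(2) / ke = 0.693147 / 0.165 = 4.201 hr
C(t) = C0 * exp(-ke*t) = 73 * exp(-0.165*8)
C(8) = 19.5 mg/L


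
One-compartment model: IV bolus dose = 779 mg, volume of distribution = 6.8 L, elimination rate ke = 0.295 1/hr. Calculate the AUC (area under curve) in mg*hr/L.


C0 = Dose/Vd = 779/6.8 = 114.559 mg/L
AUC = C0/ke = 114.559/0.295
AUC = 388.3 mg*hr/L


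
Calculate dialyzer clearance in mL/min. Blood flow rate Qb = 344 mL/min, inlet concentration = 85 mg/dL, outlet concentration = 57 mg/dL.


K = Qb * (Cb_in - Cb_out) / Cb_in
K = 344 * (85 - 57) / 85
K = 113.3 mL/min


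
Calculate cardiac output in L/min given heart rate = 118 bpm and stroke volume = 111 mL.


CO = HR * SV
CO = 118 * 111 / 1000
CO = 13.1 L/min


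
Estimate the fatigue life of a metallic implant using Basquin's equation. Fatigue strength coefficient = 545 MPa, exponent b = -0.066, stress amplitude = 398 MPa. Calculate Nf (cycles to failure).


sigma_a = sigma_f' * (2Nf)^b
2Nf = (sigma_a/sigma_f')^(1/b)
2Nf = (398/545)^(1/-0.066)
2Nf = 117.05374
Nf = 58.53


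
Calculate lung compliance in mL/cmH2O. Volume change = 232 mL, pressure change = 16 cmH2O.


C = dV / dP
C = 232 / 16
C = 14.5 mL/cmH2O


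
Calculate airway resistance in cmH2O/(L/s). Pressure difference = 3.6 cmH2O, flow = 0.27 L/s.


R = dP / flow
R = 3.6 / 0.27
R = 13.33 cmH2O/(L/s)


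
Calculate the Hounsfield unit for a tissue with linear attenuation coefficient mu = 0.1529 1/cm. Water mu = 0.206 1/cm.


HU = ((mu_tissue - mu_water) / mu_water) * 1000
HU = ((0.1529 - 0.206) / 0.206) * 1000
HU = -257.8


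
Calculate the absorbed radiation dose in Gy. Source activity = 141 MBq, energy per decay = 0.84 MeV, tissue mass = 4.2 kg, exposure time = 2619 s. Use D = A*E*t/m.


A = 141 MBq = 1.4100e+08 Bq
E = 0.84 MeV = 1.34568e-13 J
D = A*E*t/m = 1.4100e+08*1.34568e-13*2619/4.2
D = 0.01183 Gy


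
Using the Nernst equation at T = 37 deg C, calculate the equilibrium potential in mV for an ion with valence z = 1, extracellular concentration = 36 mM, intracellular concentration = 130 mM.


E = (RT/(zF)) * ln(C_out/C_in)
T = 37 + 273.15 = 310.15 K
E = (8.314 * 310.15 / (1 * 96485)) * ln(36/130)
E = -34.32 mV


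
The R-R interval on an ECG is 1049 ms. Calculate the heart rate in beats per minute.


HR = 60 / RR_interval(s)
RR = 1049 ms = 1.049 s
HR = 60 / 1.049 = 57.2 bpm


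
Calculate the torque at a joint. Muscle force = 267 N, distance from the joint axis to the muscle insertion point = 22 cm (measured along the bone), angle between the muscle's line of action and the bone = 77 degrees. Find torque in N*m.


Torque = F * d * sin(theta)   (moment arm = d*sin(theta))
d = 22 cm = 0.22 m
Torque = 267 * 0.22 * sin(77)
Torque = 57.23 N*m


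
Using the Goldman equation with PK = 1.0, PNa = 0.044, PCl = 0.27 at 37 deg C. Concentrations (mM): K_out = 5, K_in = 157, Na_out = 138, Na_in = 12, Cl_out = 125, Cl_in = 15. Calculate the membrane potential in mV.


Vm = (RT/F)*ln((PK*Ko + PNa*Nao + PCl*Cli)/(PK*Ki + PNa*Nai + PCl*Clo))
Numer = 15.122, Denom = 191.278
Vm = -67.82 mV


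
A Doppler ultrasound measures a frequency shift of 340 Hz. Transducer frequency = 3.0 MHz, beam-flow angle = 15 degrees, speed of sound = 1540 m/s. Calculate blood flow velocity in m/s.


v = fd * c / (2 * f0 * cos(theta))
v = 340 * 1540 / (2 * 3.0000e+06 * cos(15))
v = 0.09035 m/s


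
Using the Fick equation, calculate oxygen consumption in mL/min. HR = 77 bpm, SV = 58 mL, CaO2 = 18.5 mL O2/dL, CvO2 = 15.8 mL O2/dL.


CO = HR*SV = 77*58/1000 = 4.466 L/min
a-v O2 diff = 18.5 - 15.8 = 2.7 mL/dL
VO2 = CO * (CaO2-CvO2) * 10 dL/L
VO2 = 4.466 * 2.7 * 10
VO2 = 120.6 mL/min


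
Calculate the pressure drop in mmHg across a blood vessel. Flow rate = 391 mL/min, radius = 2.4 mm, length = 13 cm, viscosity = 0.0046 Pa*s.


dP = 8*mu*L*Q / (pi*r^4)
Q = 391 mL/min = 6.51667e-06 m^3/s
dP = 299.104 Pa = 299.104 / 133.322 mmHg = 2.243 mmHg


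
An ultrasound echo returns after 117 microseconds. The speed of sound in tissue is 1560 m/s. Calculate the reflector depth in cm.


depth = c * t / 2
t = 117 us = 1.1700e-04 s
depth = 1560 * 1.1700e-04 / 2
depth = 0.09126 m = 9.126 cm


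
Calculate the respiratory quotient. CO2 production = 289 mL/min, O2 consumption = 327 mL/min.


RQ = VCO2 / VO2
RQ = 289 / 327
RQ = 0.8838


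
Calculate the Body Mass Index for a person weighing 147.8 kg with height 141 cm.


BMI = weight / height^2
height = 141 cm = 1.41 m
BMI = 147.8 / 1.41^2
BMI = 74.34 kg/m^2


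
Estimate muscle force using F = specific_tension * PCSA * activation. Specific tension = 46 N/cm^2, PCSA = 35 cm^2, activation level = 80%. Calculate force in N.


F = sigma * PCSA * activation
F = 46 * 35 * 0.8
F = 1288 N


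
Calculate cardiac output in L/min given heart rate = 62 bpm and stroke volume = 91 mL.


CO = HR * SV
CO = 62 * 91 / 1000
CO = 5.642 L/min


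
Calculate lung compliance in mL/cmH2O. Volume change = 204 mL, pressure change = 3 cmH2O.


C = dV / dP
C = 204 / 3
C = 68 mL/cmH2O


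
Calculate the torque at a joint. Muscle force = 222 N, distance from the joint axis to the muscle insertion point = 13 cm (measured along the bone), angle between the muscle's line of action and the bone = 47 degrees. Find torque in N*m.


Torque = F * d * sin(theta)   (moment arm = d*sin(theta))
d = 13 cm = 0.13 m
Torque = 222 * 0.13 * sin(47)
Torque = 21.11 N*m


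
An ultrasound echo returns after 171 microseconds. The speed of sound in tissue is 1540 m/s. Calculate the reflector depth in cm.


depth = c * t / 2
t = 171 us = 1.7100e-04 s
depth = 1540 * 1.7100e-04 / 2
depth = 0.13167 m = 13.167 cm


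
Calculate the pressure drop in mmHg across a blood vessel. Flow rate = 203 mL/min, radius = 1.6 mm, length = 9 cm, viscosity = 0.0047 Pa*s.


dP = 8*mu*L*Q / (pi*r^4)
Q = 203 mL/min = 3.38333e-06 m^3/s
dP = 556.09 Pa = 556.09 / 133.322 mmHg = 4.171 mmHg


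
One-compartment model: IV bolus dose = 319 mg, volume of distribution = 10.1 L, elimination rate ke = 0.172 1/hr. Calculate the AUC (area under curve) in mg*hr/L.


C0 = Dose/Vd = 319/10.1 = 31.5842 mg/L
AUC = C0/ke = 31.5842/0.172
AUC = 183.6 mg*hr/L


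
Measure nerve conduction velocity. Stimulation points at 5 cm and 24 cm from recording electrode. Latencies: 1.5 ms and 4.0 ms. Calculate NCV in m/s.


Distance = (24 - 5) / 100 = 0.19 m
dt = (4.0 - 1.5) / 1000 = 0.0025 s
NCV = dist / dt = 76 m/s


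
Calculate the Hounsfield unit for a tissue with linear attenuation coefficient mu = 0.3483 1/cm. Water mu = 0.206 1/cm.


HU = ((mu_tissue - mu_water) / mu_water) * 1000
HU = ((0.3483 - 0.206) / 0.206) * 1000
HU = 690.8


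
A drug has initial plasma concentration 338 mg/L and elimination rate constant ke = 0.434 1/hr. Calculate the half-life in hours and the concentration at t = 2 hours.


t_half = ln(2) / ke = 0.693147 / 0.434 = 1.597 hr
C(t) = C0 * exp(-ke*t) = 338 * exp(-0.434*2)
C(2) = 141.9 mg/L


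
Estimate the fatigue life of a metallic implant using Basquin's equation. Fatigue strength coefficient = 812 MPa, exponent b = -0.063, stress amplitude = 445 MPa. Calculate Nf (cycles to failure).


sigma_a = sigma_f' * (2Nf)^b
2Nf = (sigma_a/sigma_f')^(1/b)
2Nf = (445/812)^(1/-0.063)
2Nf = 13994.86
Nf = 6997


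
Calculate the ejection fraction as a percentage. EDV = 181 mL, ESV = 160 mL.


SV = EDV - ESV = 181 - 160 = 21 mL
EF = SV/EDV * 100 = 21/181 * 100
EF = 11.6%


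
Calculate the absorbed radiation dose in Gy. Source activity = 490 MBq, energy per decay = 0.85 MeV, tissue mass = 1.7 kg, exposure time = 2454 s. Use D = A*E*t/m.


A = 490 MBq = 4.9000e+08 Bq
E = 0.85 MeV = 1.3617e-13 J
D = A*E*t/m = 4.9000e+08*1.3617e-13*2454/1.7
D = 0.09632 Gy


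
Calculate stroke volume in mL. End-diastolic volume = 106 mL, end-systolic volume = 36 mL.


SV = EDV - ESV
SV = 106 - 36
SV = 70 mL


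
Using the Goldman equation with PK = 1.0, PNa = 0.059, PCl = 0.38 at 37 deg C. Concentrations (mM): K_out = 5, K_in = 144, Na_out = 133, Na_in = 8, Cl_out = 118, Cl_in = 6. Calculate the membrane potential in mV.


Vm = (RT/F)*ln((PK*Ko + PNa*Nao + PCl*Cli)/(PK*Ki + PNa*Nai + PCl*Clo))
Numer = 15.127, Denom = 189.312
Vm = -67.53 mV


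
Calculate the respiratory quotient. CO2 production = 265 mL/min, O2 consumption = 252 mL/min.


RQ = VCO2 / VO2
RQ = 265 / 252
RQ = 1.052


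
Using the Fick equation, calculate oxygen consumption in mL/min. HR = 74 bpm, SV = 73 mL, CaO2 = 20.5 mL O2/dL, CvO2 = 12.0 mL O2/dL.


CO = HR*SV = 74*73/1000 = 5.402 L/min
a-v O2 diff = 20.5 - 12.0 = 8.5 mL/dL
VO2 = CO * (CaO2-CvO2) * 10 dL/L
VO2 = 5.402 * 8.5 * 10
VO2 = 459.2 mL/min


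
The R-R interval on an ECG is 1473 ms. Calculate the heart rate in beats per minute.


HR = 60 / RR_interval(s)
RR = 1473 ms = 1.473 s
HR = 60 / 1.473 = 40.73 bpm


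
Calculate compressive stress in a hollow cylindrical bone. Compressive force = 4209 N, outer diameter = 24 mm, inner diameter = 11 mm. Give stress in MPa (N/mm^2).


A = pi*(r_o^2 - r_i^2)
r_o = 12 mm, r_i = 5.5 mm
A = 357.356 mm^2
sigma = F/A = 4209 / 357.356
sigma = 11.78 MPa


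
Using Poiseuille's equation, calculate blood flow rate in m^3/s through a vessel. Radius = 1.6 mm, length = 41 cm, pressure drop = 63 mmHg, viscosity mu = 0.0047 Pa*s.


Q = pi*r^4*dP / (8*mu*L)
r = 0.0016 m, L = 0.41 m
dP = 63 mmHg = 8399.286 Pa
Q = 1.1218e-05 m^3/s


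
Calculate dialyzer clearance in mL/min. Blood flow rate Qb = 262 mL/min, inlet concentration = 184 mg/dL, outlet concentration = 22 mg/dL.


K = Qb * (Cb_in - Cb_out) / Cb_in
K = 262 * (184 - 22) / 184
K = 230.7 mL/min


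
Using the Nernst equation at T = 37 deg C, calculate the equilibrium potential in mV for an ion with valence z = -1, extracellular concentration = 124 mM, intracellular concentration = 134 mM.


E = (RT/(zF)) * ln(C_out/C_in)
T = 37 + 273.15 = 310.15 K
E = (8.314 * 310.15 / (-1 * 96485)) * ln(124/134)
E = 2.073 mV


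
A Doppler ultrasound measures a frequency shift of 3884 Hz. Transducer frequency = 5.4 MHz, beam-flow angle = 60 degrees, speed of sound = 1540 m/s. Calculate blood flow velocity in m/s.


v = fd * c / (2 * f0 * cos(theta))
v = 3884 * 1540 / (2 * 5.4000e+06 * cos(60))
v = 1.108 m/s


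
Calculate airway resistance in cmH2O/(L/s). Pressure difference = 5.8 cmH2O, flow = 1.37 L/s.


R = dP / flow
R = 5.8 / 1.37
R = 4.234 cmH2O/(L/s)


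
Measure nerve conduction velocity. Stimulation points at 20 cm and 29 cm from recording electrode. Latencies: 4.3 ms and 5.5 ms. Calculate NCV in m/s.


Distance = (29 - 20) / 100 = 0.09 m
dt = (5.5 - 4.3) / 1000 = 0.0012 s
NCV = dist / dt = 75 m/s


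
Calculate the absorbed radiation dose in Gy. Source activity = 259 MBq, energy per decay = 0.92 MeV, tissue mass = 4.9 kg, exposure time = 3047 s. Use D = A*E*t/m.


A = 259 MBq = 2.5900e+08 Bq
E = 0.92 MeV = 1.47384e-13 J
D = A*E*t/m = 2.5900e+08*1.47384e-13*3047/4.9
D = 0.02374 Gy


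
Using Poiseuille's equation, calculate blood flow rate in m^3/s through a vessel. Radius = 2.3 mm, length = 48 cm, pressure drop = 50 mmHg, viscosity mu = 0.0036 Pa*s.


Q = pi*r^4*dP / (8*mu*L)
r = 0.0023 m, L = 0.48 m
dP = 50 mmHg = 6666.1 Pa
Q = 4.2394e-05 m^3/s


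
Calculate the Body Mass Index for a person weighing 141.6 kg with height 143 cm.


BMI = weight / height^2
height = 143 cm = 1.43 m
BMI = 141.6 / 1.43^2
BMI = 69.25 kg/m^2


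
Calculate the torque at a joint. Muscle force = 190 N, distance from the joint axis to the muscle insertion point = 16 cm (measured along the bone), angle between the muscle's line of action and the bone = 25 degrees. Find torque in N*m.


Torque = F * d * sin(theta)   (moment arm = d*sin(theta))
d = 16 cm = 0.16 m
Torque = 190 * 0.16 * sin(25)
Torque = 12.85 N*m


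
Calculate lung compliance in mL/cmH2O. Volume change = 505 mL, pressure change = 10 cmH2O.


C = dV / dP
C = 505 / 10
C = 50.5 mL/cmH2O


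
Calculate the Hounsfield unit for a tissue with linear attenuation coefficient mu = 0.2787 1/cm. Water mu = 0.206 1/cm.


HU = ((mu_tissue - mu_water) / mu_water) * 1000
HU = ((0.2787 - 0.206) / 0.206) * 1000
HU = 352.9


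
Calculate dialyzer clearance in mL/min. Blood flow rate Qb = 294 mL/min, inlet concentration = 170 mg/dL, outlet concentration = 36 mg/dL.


K = Qb * (Cb_in - Cb_out) / Cb_in
K = 294 * (170 - 36) / 170
K = 231.7 mL/min


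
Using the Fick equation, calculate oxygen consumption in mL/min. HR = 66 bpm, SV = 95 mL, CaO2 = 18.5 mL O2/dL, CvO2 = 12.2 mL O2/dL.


CO = HR*SV = 66*95/1000 = 6.27 L/min
a-v O2 diff = 18.5 - 12.2 = 6.3 mL/dL
VO2 = CO * (CaO2-CvO2) * 10 dL/L
VO2 = 6.27 * 6.3 * 10
VO2 = 395 mL/min


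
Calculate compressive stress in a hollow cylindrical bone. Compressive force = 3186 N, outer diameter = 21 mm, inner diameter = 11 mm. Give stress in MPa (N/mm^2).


A = pi*(r_o^2 - r_i^2)
r_o = 10.5 mm, r_i = 5.5 mm
A = 251.327 mm^2
sigma = F/A = 3186 / 251.327
sigma = 12.68 MPa


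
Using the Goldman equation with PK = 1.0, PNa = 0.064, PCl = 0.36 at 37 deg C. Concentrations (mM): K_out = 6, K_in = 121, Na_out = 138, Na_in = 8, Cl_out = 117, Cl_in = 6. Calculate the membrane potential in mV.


Vm = (RT/F)*ln((PK*Ko + PNa*Nao + PCl*Cli)/(PK*Ki + PNa*Nai + PCl*Clo))
Numer = 16.992, Denom = 163.632
Vm = -60.53 mV


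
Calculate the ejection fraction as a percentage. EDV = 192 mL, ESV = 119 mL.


SV = EDV - ESV = 192 - 119 = 73 mL
EF = SV/EDV * 100 = 73/192 * 100
EF = 38.02%


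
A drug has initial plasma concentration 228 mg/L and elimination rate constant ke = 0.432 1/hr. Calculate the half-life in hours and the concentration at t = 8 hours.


t_half = ln(2) / ke = 0.693147 / 0.432 = 1.605 hr
C(t) = C0 * exp(-ke*t) = 228 * exp(-0.432*8)
C(8) = 7.195 mg/L


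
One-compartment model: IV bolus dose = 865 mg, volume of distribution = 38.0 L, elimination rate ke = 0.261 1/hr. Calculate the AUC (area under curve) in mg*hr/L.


C0 = Dose/Vd = 865/38.0 = 22.7632 mg/L
AUC = C0/ke = 22.7632/0.261
AUC = 87.22 mg*hr/L


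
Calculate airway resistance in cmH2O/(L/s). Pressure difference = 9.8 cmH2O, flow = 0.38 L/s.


R = dP / flow
R = 9.8 / 0.38
R = 25.79 cmH2O/(L/s)


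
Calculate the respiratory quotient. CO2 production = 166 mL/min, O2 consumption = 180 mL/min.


RQ = VCO2 / VO2
RQ = 166 / 180
RQ = 0.9222


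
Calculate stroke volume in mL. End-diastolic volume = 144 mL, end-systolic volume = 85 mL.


SV = EDV - ESV
SV = 144 - 85
SV = 59 mL


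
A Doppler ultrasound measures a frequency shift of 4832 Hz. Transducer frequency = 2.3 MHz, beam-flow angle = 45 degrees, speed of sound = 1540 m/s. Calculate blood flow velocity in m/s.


v = fd * c / (2 * f0 * cos(theta))
v = 4832 * 1540 / (2 * 2.3000e+06 * cos(45))
v = 2.288 m/s


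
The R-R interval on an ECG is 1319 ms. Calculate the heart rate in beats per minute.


HR = 60 / RR_interval(s)
RR = 1319 ms = 1.319 s
HR = 60 / 1.319 = 45.49 bpm


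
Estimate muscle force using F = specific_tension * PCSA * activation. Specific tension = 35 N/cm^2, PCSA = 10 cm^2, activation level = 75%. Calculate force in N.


F = sigma * PCSA * activation
F = 35 * 10 * 0.75
F = 262.5 N


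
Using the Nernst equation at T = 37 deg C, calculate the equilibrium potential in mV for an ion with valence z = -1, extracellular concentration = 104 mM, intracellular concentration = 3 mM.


E = (RT/(zF)) * ln(C_out/C_in)
T = 37 + 273.15 = 310.15 K
E = (8.314 * 310.15 / (-1 * 96485)) * ln(104/3)
E = -94.76 mV


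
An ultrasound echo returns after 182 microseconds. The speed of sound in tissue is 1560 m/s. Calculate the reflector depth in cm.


depth = c * t / 2
t = 182 us = 1.8200e-04 s
depth = 1560 * 1.8200e-04 / 2
depth = 0.14196 m = 14.196 cm


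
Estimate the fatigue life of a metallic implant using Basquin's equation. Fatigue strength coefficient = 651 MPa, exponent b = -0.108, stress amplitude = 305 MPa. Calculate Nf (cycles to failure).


sigma_a = sigma_f' * (2Nf)^b
2Nf = (sigma_a/sigma_f')^(1/b)
2Nf = (305/651)^(1/-0.108)
2Nf = 1119.1789
Nf = 559.6


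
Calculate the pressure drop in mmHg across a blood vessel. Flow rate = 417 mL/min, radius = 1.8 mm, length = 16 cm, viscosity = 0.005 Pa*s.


dP = 8*mu*L*Q / (pi*r^4)
Q = 417 mL/min = 6.95e-06 m^3/s
dP = 1348.73 Pa = 1348.73 / 133.322 mmHg = 10.12 mmHg


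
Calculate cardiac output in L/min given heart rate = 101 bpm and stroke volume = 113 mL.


CO = HR * SV
CO = 101 * 113 / 1000
CO = 11.41 L/min


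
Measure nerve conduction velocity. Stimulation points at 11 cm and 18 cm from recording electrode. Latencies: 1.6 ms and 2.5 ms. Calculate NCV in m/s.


Distance = (18 - 11) / 100 = 0.07 m
dt = (2.5 - 1.6) / 1000 = 9.0000e-04 s
NCV = dist / dt = 77.78 m/s


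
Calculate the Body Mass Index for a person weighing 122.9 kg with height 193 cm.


BMI = weight / height^2
height = 193 cm = 1.93 m
BMI = 122.9 / 1.93^2
BMI = 32.99 kg/m^2


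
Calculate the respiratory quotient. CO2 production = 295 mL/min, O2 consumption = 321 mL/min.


RQ = VCO2 / VO2
RQ = 295 / 321
RQ = 0.919


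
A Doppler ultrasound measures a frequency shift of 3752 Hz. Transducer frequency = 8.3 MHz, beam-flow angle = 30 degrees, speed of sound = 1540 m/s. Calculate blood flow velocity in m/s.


v = fd * c / (2 * f0 * cos(theta))
v = 3752 * 1540 / (2 * 8.3000e+06 * cos(30))
v = 0.4019 m/s


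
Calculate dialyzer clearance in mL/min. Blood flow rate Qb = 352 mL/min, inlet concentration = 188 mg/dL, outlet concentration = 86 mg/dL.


K = Qb * (Cb_in - Cb_out) / Cb_in
K = 352 * (188 - 86) / 188
K = 191 mL/min


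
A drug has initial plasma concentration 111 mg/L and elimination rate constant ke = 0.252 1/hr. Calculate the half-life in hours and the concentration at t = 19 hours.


t_half = ln(2) / ke = 0.693147 / 0.252 = 2.751 hr
C(t) = C0 * exp(-ke*t) = 111 * exp(-0.252*19)
C(19) = 0.9245 mg/L


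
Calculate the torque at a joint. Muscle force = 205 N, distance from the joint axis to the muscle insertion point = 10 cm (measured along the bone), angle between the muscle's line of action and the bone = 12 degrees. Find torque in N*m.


Torque = F * d * sin(theta)   (moment arm = d*sin(theta))
d = 10 cm = 0.1 m
Torque = 205 * 0.1 * sin(12)
Torque = 4.262 N*m


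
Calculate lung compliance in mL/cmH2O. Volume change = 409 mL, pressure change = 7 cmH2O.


C = dV / dP
C = 409 / 7
C = 58.43 mL/cmH2O


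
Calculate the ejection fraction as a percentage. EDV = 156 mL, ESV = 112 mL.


SV = EDV - ESV = 156 - 112 = 44 mL
EF = SV/EDV * 100 = 44/156 * 100
EF = 28.21%


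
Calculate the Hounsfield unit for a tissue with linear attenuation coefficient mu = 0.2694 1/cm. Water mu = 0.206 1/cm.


HU = ((mu_tissue - mu_water) / mu_water) * 1000
HU = ((0.2694 - 0.206) / 0.206) * 1000
HU = 307.8


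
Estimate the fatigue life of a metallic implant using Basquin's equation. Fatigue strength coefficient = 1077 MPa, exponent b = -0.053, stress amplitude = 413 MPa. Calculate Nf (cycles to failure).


sigma_a = sigma_f' * (2Nf)^b
2Nf = (sigma_a/sigma_f')^(1/b)
2Nf = (413/1077)^(1/-0.053)
2Nf = 71460969
Nf = 3.5730e+07


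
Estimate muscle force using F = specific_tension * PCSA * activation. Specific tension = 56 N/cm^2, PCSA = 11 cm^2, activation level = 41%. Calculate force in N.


F = sigma * PCSA * activation
F = 56 * 11 * 0.41
F = 252.6 N


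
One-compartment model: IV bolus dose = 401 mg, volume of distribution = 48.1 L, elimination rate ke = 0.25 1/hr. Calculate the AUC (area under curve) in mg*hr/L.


C0 = Dose/Vd = 401/48.1 = 8.3368 mg/L
AUC = C0/ke = 8.3368/0.25
AUC = 33.35 mg*hr/L


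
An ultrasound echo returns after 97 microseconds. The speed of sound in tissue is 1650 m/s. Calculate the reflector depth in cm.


depth = c * t / 2
t = 97 us = 9.7000e-05 s
depth = 1650 * 9.7000e-05 / 2
depth = 0.080025 m = 8.0025 cm


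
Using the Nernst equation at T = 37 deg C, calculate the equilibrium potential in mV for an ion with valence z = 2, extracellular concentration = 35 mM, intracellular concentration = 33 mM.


E = (RT/(zF)) * ln(C_out/C_in)
T = 37 + 273.15 = 310.15 K
E = (8.314 * 310.15 / (2 * 96485)) * ln(35/33)
E = 0.7863 mV


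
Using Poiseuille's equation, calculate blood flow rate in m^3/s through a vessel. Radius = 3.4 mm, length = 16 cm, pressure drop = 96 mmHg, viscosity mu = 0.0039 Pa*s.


Q = pi*r^4*dP / (8*mu*L)
r = 0.0034 m, L = 0.16 m
dP = 96 mmHg = 12798.912 Pa
Q = 0.001076 m^3/s


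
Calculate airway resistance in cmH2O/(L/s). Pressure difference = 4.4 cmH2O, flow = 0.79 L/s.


R = dP / flow
R = 4.4 / 0.79
R = 5.57 cmH2O/(L/s)
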